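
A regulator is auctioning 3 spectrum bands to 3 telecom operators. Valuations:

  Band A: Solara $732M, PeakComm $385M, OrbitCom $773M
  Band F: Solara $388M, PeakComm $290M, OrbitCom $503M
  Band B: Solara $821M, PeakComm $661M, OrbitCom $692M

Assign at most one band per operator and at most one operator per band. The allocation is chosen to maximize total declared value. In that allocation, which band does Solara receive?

Optimal: Solara→Band A ($732M), PeakComm→Band B ($661M), OrbitCom→Band F ($503M) — total 732+661+503 = $1896M.
Max-entry greedy (repeatedly take the single best remaining cell) gives $1884M, worse by 12.
Next-best assignment: Solara→Band B, PeakComm→Band F, OrbitCom→Band A = $1884M.
Swapping Solara↔OrbitCom (Solara→Band F $388M, OrbitCom→Band A $773M) loses 74.
Solara's own top band is Band B ($821M), but forcing Solara→Band B and reassigning the rest optimally gives only $1884M — worse by 12.

Solara receives Band A.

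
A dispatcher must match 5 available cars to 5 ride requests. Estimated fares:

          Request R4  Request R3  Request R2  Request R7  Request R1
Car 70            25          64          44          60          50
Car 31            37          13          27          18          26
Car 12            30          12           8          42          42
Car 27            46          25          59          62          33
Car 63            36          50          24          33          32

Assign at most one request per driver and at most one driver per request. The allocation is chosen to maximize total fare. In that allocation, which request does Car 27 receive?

Car 27 receives Request R2.

Optimal: Car 70→Request R7 ($60), Car 31→Request R4 ($37), Car 12→Request R1 ($42), Car 27→Request R2 ($59), Car 63→Request R3 ($50) — total 60+37+42+59+50 = $248.
Max-entry greedy (repeatedly take the single best remaining cell) gives $229, worse by 19.
Every other assignment is strictly worse.
Car 27's own top request is Request R7 ($62), but forcing Car 27→Request R7 and reassigning the rest optimally gives only $235 — worse by 13.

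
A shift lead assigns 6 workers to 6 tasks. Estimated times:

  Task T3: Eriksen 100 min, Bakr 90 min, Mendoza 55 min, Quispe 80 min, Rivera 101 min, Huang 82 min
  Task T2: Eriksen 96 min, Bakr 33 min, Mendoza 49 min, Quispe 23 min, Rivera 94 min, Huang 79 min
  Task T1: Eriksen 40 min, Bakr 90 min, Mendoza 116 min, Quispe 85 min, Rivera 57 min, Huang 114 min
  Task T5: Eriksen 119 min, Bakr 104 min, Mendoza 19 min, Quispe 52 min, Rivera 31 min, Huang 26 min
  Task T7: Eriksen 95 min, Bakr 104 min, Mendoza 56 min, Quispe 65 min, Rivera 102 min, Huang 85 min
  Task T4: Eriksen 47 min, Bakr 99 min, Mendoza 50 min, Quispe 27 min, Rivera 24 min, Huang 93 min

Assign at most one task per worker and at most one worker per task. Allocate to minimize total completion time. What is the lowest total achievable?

This is the linear assignment problem.
Optimal: Eriksen→Task T1 (40 min), Bakr→Task T2 (33 min), Mendoza→Task T3 (55 min), Quispe→Task T7 (65 min), Rivera→Task T4 (24 min), Huang→Task T5 (26 min) — total 40+33+55+65+24+26 = 243 min.
Row-greedy (each worker in turn takes its cheapest remaining task) gives 305 min, worse by 62.
Next-best assignment: Eriksen→Task T1, Bakr→Task T3, Mendoza→Task T7, Quispe→Task T2, Rivera→Task T4, Huang→Task T5 = 259 min.
Swapping Quispe↔Rivera (Quispe→Task T4 27 min, Rivera→Task T7 102 min) adds 40.

Min total: 243 min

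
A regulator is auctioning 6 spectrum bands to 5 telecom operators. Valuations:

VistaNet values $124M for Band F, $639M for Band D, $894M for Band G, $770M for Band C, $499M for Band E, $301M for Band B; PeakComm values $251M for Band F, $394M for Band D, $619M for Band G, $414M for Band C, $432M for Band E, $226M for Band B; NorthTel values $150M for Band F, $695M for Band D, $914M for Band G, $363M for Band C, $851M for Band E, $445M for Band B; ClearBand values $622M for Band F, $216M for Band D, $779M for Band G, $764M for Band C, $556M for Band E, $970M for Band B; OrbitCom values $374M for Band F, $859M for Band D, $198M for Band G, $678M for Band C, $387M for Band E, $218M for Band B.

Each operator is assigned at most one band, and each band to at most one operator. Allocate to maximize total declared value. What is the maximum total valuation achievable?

Maximum total: $4069M

Treat this as an assignment problem: match each operator to one band.
Optimal: VistaNet→Band C ($770M), PeakComm→Band G ($619M), NorthTel→Band E ($851M), ClearBand→Band B ($970M), OrbitCom→Band D ($859M) — total 770+619+851+970+859 = $4069M.
Row-greedy (each operator in turn takes its best remaining band) gives $3669M, worse by 400.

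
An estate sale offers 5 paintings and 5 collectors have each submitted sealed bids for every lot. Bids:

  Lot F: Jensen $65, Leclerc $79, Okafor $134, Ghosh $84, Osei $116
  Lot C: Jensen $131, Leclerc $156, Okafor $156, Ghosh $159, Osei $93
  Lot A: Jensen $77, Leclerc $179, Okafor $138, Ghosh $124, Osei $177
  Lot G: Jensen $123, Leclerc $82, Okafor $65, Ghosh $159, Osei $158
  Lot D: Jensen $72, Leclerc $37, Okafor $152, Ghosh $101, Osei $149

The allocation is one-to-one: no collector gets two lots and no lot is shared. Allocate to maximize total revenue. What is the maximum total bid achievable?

Treat this as an assignment problem: match each collector to one lot.
Optimal: Jensen→Lot C ($131), Leclerc→Lot A ($179), Okafor→Lot F ($134), Ghosh→Lot G ($159), Osei→Lot D ($149) — total 131+179+134+159+149 = $752.
Row-greedy (each collector in turn takes its best remaining lot) gives $737, worse by 15.
Next-best assignment: Jensen→Lot G, Leclerc→Lot A, Okafor→Lot F, Ghosh→Lot C, Osei→Lot D = $744.
Swapping Osei↔Okafor (Osei→Lot F $116, Okafor→Lot D $152) loses 15.
Every other assignment is strictly worse.

Maximum total: $752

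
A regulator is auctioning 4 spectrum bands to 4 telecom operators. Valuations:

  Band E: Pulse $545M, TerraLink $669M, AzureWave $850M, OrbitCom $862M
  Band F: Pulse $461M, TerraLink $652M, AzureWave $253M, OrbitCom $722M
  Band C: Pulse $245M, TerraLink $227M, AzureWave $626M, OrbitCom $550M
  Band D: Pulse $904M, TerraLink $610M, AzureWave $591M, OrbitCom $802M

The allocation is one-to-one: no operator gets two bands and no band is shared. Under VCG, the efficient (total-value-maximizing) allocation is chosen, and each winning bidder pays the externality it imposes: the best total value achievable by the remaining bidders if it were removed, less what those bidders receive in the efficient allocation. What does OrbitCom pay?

OrbitCom pays $224M.

Efficient allocation: Pulse→Band D ($904M), TerraLink→Band F ($652M), AzureWave→Band C ($626M), OrbitCom→Band E ($862M); total welfare W = $3044M.
OrbitCom receives Band E at value $862M, so the others get W − 862 = $2182M.
Without OrbitCom: best allocation of the remaining 3 bidders over all 4 bands is Pulse→Band D ($904M), TerraLink→Band F ($652M), AzureWave→Band E ($850M), total $2406M.
VCG payment = (others' best without OrbitCom) − (others' welfare with OrbitCom) = 2406 − 2182 = $224M.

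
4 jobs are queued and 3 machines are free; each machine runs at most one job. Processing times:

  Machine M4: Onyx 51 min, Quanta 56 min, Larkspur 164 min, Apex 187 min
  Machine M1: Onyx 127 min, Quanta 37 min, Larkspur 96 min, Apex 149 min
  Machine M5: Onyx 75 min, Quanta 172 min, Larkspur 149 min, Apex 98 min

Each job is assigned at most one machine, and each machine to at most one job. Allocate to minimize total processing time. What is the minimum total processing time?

Optimal: Onyx→Machine M4 (51 min), Quanta→Machine M1 (37 min), Apex→Machine M5 (98 min) — total 51+37+98 = 186 min.
Row-greedy (each job in turn takes its cheapest remaining machine) gives 237 min, worse by 51.

Min total: 186 min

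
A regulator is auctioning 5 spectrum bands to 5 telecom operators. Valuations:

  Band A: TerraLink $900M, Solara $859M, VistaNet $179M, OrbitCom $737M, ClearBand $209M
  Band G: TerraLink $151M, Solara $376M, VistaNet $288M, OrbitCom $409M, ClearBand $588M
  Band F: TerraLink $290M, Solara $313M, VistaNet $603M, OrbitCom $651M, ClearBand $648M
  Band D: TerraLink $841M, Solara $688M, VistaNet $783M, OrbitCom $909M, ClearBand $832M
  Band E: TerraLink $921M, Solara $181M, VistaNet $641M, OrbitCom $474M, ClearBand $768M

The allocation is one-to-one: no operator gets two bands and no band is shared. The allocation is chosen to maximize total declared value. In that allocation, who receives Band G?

ClearBand receives Band G.

Optimal: TerraLink→Band E ($921M), Solara→Band A ($859M), VistaNet→Band F ($603M), OrbitCom→Band D ($909M), ClearBand→Band G ($588M) — total 921+859+603+909+588 = $3880M.
Max-entry greedy (repeatedly take the single best remaining cell) gives $3625M, worse by 255.
Every other assignment is strictly worse.
ClearBand's own top band is Band D ($832M), but forcing ClearBand→Band D and reassigning the rest optimally gives only $3624M — worse by 256.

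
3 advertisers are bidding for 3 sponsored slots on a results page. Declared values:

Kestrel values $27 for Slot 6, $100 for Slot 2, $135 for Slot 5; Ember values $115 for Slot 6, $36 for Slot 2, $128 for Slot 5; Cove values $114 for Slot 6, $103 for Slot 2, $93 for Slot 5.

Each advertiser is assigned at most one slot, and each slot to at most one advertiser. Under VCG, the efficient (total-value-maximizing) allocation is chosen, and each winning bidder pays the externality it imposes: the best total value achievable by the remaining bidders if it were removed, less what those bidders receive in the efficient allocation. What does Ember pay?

Efficient allocation: Kestrel→Slot 5 ($135), Ember→Slot 6 ($115), Cove→Slot 2 ($103); total welfare W = $353.
Ember receives Slot 6 at value $115, so the others get W − 115 = $238.
Without Ember: best allocation of the remaining 2 bidders over all 3 slots is Kestrel→Slot 5 ($135), Cove→Slot 6 ($114), total $249.
VCG payment = (others' best without Ember) − (others' welfare with Ember) = 249 − 238 = $11.

Ember pays $11.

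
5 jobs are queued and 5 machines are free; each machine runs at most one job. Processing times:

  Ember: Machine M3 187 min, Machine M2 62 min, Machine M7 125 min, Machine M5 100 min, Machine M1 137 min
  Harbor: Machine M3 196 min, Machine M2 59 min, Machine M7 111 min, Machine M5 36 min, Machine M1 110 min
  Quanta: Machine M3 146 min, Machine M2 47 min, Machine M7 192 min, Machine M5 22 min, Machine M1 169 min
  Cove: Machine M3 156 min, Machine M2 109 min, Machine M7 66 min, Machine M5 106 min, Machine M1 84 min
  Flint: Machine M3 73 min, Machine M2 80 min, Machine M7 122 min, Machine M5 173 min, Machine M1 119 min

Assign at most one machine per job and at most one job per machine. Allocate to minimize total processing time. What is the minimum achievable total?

Minimum total: 333 min

Treat this as an assignment problem: match each job to one machine.
Optimal: Ember→Machine M2 (62 min), Harbor→Machine M1 (110 min), Quanta→Machine M5 (22 min), Cove→Machine M7 (66 min), Flint→Machine M3 (73 min) — total 62+110+22+66+73 = 333 min.
Row-greedy (each job in turn takes its cheapest remaining machine) gives 429 min, worse by 96.
Swapping Ember↔Quanta (Ember→Machine M5 100 min, Quanta→Machine M2 47 min) adds 63.
No other one-to-one assignment undercuts 333 min.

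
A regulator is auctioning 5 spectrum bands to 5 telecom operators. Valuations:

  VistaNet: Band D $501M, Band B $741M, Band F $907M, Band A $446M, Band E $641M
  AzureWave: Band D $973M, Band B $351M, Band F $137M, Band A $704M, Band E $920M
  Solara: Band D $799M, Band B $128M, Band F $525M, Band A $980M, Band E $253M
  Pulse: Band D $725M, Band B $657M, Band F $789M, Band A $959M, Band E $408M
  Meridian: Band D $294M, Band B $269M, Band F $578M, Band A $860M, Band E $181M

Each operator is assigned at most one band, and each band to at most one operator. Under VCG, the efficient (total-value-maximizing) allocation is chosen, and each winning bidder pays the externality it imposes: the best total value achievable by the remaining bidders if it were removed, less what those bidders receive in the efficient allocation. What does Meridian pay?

Meridian pays $302M.

Efficient allocation: VistaNet→Band F ($907M), AzureWave→Band E ($920M), Solara→Band D ($799M), Pulse→Band B ($657M), Meridian→Band A ($860M); total welfare W = $4143M.
Meridian receives Band A at value $860M, so the others get W − 860 = $3283M.
Without Meridian: best allocation of the remaining 4 bidders over all 5 bands is VistaNet→Band F ($907M), AzureWave→Band E ($920M), Solara→Band D ($799M), Pulse→Band A ($959M), total $3585M.
VCG payment = (others' best without Meridian) − (others' welfare with Meridian) = 3585 − 3283 = $302M.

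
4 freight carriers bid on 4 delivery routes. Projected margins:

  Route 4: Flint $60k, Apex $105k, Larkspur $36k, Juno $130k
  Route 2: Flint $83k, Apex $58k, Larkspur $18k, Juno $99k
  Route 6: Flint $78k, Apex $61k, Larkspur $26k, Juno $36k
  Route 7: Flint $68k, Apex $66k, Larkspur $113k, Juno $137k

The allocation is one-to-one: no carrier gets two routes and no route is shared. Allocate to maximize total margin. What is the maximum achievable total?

Optimal: Flint→Route 6 ($78k), Apex→Route 4 ($105k), Larkspur→Route 7 ($113k), Juno→Route 2 ($99k) — total 78+105+113+99 = $395k.
Max-entry greedy (repeatedly take the single best remaining cell) gives $351k, worse by 44.
Swapping Juno↔Larkspur (Juno→Route 7 $137k, Larkspur→Route 2 $18k) loses 57.

Max total: $395k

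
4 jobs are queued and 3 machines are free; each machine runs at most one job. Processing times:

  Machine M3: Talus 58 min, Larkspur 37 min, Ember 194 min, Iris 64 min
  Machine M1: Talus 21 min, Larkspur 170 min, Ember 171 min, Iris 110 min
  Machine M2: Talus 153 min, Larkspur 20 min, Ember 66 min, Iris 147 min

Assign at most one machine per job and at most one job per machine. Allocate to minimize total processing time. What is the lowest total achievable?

Min total: 105 min

Treat this as an assignment problem: match each job to one machine.
Optimal: Iris→Machine M3 (64 min), Talus→Machine M1 (21 min), Larkspur→Machine M2 (20 min) — total 64+21+20 = 105 min.
Next-best assignment: Larkspur→Machine M3, Talus→Machine M1, Ember→Machine M2 = 124 min.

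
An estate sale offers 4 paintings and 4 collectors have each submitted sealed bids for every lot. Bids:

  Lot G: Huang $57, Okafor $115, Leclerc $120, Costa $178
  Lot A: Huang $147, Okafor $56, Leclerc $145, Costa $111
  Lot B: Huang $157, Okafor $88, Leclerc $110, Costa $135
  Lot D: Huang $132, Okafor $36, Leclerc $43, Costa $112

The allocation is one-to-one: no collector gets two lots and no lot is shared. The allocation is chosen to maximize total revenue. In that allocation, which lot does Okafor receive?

Optimal: Huang→Lot D ($132), Okafor→Lot B ($88), Leclerc→Lot A ($145), Costa→Lot G ($178) — total 132+88+145+178 = $543.
Row-greedy (each collector in turn takes its best remaining lot) gives $529, worse by 14.
Next-best assignment: Huang→Lot B, Okafor→Lot G, Leclerc→Lot A, Costa→Lot D = $529.
Okafor's own top lot is Lot G ($115), but forcing Okafor→Lot G and reassigning the rest optimally gives only $529 — worse by 14.

Okafor receives Lot B.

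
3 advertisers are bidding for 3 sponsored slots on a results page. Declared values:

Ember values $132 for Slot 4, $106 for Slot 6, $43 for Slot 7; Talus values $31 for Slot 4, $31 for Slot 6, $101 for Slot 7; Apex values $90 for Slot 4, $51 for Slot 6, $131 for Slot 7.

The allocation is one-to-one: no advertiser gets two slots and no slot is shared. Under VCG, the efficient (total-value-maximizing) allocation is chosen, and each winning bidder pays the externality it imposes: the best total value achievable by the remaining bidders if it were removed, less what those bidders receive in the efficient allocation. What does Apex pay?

Apex pays $26.

Efficient allocation: Ember→Slot 6 ($106), Talus→Slot 7 ($101), Apex→Slot 4 ($90); total welfare W = $297.
Apex receives Slot 4 at value $90, so the others get W − 90 = $207.
Without Apex: best allocation of the remaining 2 bidders over all 3 slots is Ember→Slot 4 ($132), Talus→Slot 7 ($101), total $233.
VCG payment = (others' best without Apex) − (others' welfare with Apex) = 233 − 207 = $26.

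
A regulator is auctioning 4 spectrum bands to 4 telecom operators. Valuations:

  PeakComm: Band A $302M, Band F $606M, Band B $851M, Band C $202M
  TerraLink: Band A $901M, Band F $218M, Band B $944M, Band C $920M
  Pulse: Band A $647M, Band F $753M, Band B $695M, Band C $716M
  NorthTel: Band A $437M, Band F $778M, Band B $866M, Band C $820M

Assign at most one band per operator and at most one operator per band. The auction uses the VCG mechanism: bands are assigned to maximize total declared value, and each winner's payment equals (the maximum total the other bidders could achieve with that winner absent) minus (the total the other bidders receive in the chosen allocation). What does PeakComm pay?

PeakComm pays $65M.

Efficient allocation: PeakComm→Band B ($851M), TerraLink→Band A ($901M), Pulse→Band F ($753M), NorthTel→Band C ($820M); total welfare W = $3325M.
PeakComm receives Band B at value $851M, so the others get W − 851 = $2474M.
Without PeakComm: best allocation of the remaining 3 bidders over all 4 bands is TerraLink→Band C ($920M), Pulse→Band F ($753M), NorthTel→Band B ($866M), total $2539M.
VCG payment = (others' best without PeakComm) − (others' welfare with PeakComm) = 2539 − 2474 = $65M.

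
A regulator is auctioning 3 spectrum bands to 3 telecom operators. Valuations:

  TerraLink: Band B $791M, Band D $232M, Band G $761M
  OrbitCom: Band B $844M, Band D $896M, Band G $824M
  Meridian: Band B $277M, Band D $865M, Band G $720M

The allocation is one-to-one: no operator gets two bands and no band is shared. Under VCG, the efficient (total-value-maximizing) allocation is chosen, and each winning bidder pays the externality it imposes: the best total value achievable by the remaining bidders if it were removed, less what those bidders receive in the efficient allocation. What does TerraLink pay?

Efficient allocation: TerraLink→Band B ($791M), OrbitCom→Band G ($824M), Meridian→Band D ($865M); total welfare W = $2480M.
TerraLink receives Band B at value $791M, so the others get W − 791 = $1689M.
Without TerraLink: best allocation of the remaining 2 bidders over all 3 bands is OrbitCom→Band B ($844M), Meridian→Band D ($865M), total $1709M.
VCG payment = (others' best without TerraLink) − (others' welfare with TerraLink) = 1709 − 1689 = $20M.

TerraLink pays $20M.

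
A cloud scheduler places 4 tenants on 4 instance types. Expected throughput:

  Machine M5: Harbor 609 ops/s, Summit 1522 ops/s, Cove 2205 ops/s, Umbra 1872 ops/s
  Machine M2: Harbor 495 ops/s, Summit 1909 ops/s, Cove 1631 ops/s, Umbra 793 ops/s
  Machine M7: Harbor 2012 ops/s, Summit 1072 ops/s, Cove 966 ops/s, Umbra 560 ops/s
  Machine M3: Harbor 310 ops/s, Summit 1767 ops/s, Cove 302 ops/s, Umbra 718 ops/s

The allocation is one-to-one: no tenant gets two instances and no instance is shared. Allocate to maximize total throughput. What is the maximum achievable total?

Max total: 7282 ops/s

Optimal: Harbor→Machine M7 (2012 ops/s), Summit→Machine M3 (1767 ops/s), Cove→Machine M2 (1631 ops/s), Umbra→Machine M5 (1872 ops/s) — total 2012+1767+1631+1872 = 7282 ops/s.
Max-entry greedy (repeatedly take the single best remaining cell) gives 6844 ops/s, worse by 438.
Next-best assignment: Harbor→Machine M7, Summit→Machine M2, Cove→Machine M5, Umbra→Machine M3 = 6844 ops/s.
Swapping Harbor↔Umbra (Harbor→Machine M5 609 ops/s, Umbra→Machine M7 560 ops/s) loses 2715.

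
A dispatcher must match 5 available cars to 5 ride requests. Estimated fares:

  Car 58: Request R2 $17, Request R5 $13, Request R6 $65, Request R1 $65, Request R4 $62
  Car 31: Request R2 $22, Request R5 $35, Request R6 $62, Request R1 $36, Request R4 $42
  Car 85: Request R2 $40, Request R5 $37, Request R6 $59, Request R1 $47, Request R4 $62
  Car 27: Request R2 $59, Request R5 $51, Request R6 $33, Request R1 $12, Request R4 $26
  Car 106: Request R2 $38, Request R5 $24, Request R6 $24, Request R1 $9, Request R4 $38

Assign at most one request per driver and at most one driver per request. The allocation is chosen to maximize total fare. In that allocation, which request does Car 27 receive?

Car 27 receives Request R5.

This is the linear assignment problem.
Optimal: Car 58→Request R1 ($65), Car 31→Request R6 ($62), Car 85→Request R4 ($62), Car 27→Request R5 ($51), Car 106→Request R2 ($38) — total 65+62+62+51+38 = $278.
Column-greedy (each request in turn goes to its best remaining driver) gives $235, worse by 43.
Swapping Car 27↔Car 85 (Car 27→Request R4 $26, Car 85→Request R5 $37) loses 50.
Car 27's own top request is Request R2 ($59), but forcing Car 27→Request R2 and reassigning the rest optimally gives only $272 — worse by 6.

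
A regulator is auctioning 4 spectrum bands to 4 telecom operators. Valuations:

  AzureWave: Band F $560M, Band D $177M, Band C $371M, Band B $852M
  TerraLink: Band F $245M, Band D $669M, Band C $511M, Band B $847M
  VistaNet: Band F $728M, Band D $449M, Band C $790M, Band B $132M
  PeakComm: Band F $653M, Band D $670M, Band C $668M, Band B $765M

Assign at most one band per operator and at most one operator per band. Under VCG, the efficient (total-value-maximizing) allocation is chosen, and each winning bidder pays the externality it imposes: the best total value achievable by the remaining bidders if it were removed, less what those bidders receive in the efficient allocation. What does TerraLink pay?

Efficient allocation: AzureWave→Band B ($852M), TerraLink→Band D ($669M), VistaNet→Band C ($790M), PeakComm→Band F ($653M); total welfare W = $2964M.
TerraLink receives Band D at value $669M, so the others get W − 669 = $2295M.
Without TerraLink: best allocation of the remaining 3 bidders over all 4 bands is AzureWave→Band B ($852M), VistaNet→Band C ($790M), PeakComm→Band D ($670M), total $2312M.
VCG payment = (others' best without TerraLink) − (others' welfare with TerraLink) = 2312 − 2295 = $17M.

TerraLink pays $17M.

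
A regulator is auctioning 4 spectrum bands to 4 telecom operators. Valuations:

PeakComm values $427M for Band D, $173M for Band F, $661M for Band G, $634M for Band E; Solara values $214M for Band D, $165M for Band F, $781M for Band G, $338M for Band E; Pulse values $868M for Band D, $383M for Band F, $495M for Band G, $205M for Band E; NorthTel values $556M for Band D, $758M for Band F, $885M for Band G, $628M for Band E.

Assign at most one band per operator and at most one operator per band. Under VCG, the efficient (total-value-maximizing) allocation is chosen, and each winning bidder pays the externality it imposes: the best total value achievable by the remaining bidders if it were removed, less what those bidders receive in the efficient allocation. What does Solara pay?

Efficient allocation: PeakComm→Band E ($634M), Solara→Band G ($781M), Pulse→Band D ($868M), NorthTel→Band F ($758M); total welfare W = $3041M.
Solara receives Band G at value $781M, so the others get W − 781 = $2260M.
Without Solara: best allocation of the remaining 3 bidders over all 4 bands is PeakComm→Band E ($634M), Pulse→Band D ($868M), NorthTel→Band G ($885M), total $2387M.
VCG payment = (others' best without Solara) − (others' welfare with Solara) = 2387 − 2260 = $127M.

Solara pays $127M.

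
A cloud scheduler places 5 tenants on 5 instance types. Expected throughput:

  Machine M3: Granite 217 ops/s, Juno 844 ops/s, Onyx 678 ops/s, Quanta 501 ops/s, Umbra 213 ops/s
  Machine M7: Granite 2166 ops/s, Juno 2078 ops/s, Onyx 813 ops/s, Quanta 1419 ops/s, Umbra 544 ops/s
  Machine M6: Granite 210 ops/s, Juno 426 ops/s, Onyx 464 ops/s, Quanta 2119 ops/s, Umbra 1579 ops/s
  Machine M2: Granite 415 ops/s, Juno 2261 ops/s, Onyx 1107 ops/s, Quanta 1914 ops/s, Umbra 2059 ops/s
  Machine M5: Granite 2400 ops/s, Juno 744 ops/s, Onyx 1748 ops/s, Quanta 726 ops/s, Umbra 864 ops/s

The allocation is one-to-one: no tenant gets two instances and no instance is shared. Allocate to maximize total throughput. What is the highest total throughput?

Max total: 9334 ops/s

Optimal: Granite→Machine M5 (2400 ops/s), Juno→Machine M7 (2078 ops/s), Onyx→Machine M3 (678 ops/s), Quanta→Machine M6 (2119 ops/s), Umbra→Machine M2 (2059 ops/s) — total 2400+2078+678+2119+2059 = 9334 ops/s.
Row-greedy (each tenant in turn takes its best remaining instance) gives 7806 ops/s, worse by 1528.
Next-best assignment: Granite→Machine M7, Juno→Machine M3, Onyx→Machine M5, Quanta→Machine M6, Umbra→Machine M2 = 8936 ops/s.
Checked against all permutations: 9334 ops/s is optimal.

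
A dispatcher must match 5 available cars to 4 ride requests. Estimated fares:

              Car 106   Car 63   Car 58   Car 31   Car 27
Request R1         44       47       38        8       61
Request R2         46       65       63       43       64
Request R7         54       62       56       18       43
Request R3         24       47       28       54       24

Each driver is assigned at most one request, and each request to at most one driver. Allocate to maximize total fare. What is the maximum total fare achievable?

Treat this as an assignment problem: match each driver to one request.
Optimal: Car 27→Request R1 ($61), Car 58→Request R2 ($63), Car 63→Request R7 ($62), Car 31→Request R3 ($54) — total 61+63+62+54 = $240.
Column-greedy (each request in turn goes to its best remaining driver) gives $236, worse by 4.
Every other assignment is strictly worse.

Maximum total: $240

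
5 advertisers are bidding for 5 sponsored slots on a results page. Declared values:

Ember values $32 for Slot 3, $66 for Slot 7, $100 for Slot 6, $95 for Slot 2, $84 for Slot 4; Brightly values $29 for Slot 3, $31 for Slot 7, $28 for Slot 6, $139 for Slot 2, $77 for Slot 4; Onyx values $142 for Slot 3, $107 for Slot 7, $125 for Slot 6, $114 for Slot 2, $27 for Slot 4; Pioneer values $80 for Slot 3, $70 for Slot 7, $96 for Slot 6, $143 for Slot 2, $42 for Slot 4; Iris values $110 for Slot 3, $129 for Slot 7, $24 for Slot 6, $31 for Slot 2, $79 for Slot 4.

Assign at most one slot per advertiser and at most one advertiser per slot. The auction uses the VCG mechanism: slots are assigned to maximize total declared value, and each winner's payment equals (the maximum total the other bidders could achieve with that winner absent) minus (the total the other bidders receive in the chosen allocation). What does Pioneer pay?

Efficient allocation: Ember→Slot 6 ($100), Brightly→Slot 4 ($77), Onyx→Slot 3 ($142), Pioneer→Slot 2 ($143), Iris→Slot 7 ($129); total welfare W = $591.
Pioneer receives Slot 2 at value $143, so the others get W − 143 = $448.
Without Pioneer: best allocation of the remaining 4 bidders over all 5 slots is Ember→Slot 6 ($100), Brightly→Slot 2 ($139), Onyx→Slot 3 ($142), Iris→Slot 7 ($129), total $510.
VCG payment = (others' best without Pioneer) − (others' welfare with Pioneer) = 510 − 448 = $62.

Pioneer pays $62.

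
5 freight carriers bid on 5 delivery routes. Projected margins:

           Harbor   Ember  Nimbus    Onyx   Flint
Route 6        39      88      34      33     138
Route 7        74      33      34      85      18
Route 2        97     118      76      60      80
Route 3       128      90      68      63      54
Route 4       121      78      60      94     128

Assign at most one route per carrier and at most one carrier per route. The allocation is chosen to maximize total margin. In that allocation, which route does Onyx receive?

Onyx receives Route 7.

Optimal: Harbor→Route 4 ($121k), Ember→Route 2 ($118k), Nimbus→Route 3 ($68k), Onyx→Route 7 ($85k), Flint→Route 6 ($138k) — total 121+118+68+85+138 = $530k.
Next-best assignment: Harbor→Route 3, Ember→Route 2, Nimbus→Route 4, Onyx→Route 7, Flint→Route 6 = $529k.
Swapping Ember↔Onyx (Ember→Route 7 $33k, Onyx→Route 2 $60k) loses 110.
Onyx's own top route is Route 4 ($94k), but forcing Onyx→Route 4 and reassigning the rest optimally gives only $512k — worse by 18.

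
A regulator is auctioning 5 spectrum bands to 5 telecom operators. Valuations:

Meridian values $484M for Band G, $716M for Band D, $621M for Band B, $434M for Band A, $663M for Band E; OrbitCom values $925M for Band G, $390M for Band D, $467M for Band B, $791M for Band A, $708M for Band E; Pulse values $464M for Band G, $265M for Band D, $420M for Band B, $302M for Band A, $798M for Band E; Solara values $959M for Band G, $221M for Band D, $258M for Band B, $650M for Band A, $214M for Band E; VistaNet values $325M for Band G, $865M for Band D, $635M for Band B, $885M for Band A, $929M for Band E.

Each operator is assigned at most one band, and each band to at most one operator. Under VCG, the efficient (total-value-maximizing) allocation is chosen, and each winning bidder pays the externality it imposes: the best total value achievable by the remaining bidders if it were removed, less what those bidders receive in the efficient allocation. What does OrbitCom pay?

Efficient allocation: Meridian→Band B ($621M), OrbitCom→Band A ($791M), Pulse→Band E ($798M), Solara→Band G ($959M), VistaNet→Band D ($865M); total welfare W = $4034M.
OrbitCom receives Band A at value $791M, so the others get W − 791 = $3243M.
Without OrbitCom: best allocation of the remaining 4 bidders over all 5 bands is Meridian→Band D ($716M), Pulse→Band E ($798M), Solara→Band G ($959M), VistaNet→Band A ($885M), total $3358M.
VCG payment = (others' best without OrbitCom) − (others' welfare with OrbitCom) = 3358 − 3243 = $115M.

OrbitCom pays $115M.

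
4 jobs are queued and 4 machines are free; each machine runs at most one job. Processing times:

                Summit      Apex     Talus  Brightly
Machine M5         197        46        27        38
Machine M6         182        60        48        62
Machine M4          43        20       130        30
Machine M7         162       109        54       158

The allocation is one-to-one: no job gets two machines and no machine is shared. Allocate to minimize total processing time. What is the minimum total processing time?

Treat this as an assignment problem: match each job to one machine.
Optimal: Summit→Machine M4 (43 min), Apex→Machine M6 (60 min), Talus→Machine M7 (54 min), Brightly→Machine M5 (38 min) — total 43+60+54+38 = 195 min.
Min-entry greedy (repeatedly take the single cheapest remaining cell) gives 271 min, worse by 76.
Swapping Summit↔Talus (Summit→Machine M7 162 min, Talus→Machine M4 130 min) adds 195.

Minimum total: 195 min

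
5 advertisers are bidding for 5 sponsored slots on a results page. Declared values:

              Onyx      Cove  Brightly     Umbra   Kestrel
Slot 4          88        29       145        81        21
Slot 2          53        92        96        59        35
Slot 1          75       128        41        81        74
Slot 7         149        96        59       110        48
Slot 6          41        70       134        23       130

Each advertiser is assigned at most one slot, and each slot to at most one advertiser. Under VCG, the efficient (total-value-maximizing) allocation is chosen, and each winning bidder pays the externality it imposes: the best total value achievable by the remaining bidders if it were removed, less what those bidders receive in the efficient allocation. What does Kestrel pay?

Kestrel pays $11.

Efficient allocation: Onyx→Slot 7 ($149), Cove→Slot 1 ($128), Brightly→Slot 4 ($145), Umbra→Slot 2 ($59), Kestrel→Slot 6 ($130); total welfare W = $611.
Kestrel receives Slot 6 at value $130, so the others get W − 130 = $481.
Without Kestrel: best allocation of the remaining 4 bidders over all 5 slots is Onyx→Slot 7 ($149), Cove→Slot 1 ($128), Brightly→Slot 6 ($134), Umbra→Slot 4 ($81), total $492.
VCG payment = (others' best without Kestrel) − (others' welfare with Kestrel) = 492 − 481 = $11.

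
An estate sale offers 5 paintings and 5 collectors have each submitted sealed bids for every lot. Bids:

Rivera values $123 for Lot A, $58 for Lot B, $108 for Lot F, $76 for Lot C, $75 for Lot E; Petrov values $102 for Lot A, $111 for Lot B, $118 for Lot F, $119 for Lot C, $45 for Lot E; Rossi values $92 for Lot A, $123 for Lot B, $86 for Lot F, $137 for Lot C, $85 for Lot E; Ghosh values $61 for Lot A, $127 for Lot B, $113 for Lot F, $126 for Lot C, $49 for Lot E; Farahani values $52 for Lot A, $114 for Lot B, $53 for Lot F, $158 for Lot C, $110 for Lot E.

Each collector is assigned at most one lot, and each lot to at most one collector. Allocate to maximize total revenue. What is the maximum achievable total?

Treat this as an assignment problem: match each collector to one lot.
Optimal: Rivera→Lot A ($123), Petrov→Lot F ($118), Rossi→Lot C ($137), Ghosh→Lot B ($127), Farahani→Lot E ($110) — total 123+118+137+127+110 = $615.
Row-greedy (each collector in turn takes its best remaining lot) gives $588, worse by 27.
Swapping Rossi↔Rivera (Rossi→Lot A $92, Rivera→Lot C $76) loses 92.
Every other assignment is strictly worse.

Maximum total: $615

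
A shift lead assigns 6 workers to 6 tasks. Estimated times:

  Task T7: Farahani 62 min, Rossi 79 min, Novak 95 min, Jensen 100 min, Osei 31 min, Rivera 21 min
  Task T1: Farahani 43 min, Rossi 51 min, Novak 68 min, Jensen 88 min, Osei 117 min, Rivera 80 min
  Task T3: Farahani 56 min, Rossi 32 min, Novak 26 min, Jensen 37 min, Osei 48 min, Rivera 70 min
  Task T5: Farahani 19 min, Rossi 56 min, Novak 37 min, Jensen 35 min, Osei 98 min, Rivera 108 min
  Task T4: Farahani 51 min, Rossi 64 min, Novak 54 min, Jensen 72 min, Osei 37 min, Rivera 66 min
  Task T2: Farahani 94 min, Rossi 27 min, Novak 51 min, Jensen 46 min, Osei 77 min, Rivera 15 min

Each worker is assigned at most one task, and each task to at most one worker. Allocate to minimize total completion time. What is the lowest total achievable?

Optimal: Farahani→Task T1 (43 min), Rossi→Task T2 (27 min), Novak→Task T3 (26 min), Jensen→Task T5 (35 min), Osei→Task T4 (37 min), Rivera→Task T7 (21 min) — total 43+27+26+35+37+21 = 189 min.
Row-greedy (each worker in turn takes its cheapest remaining task) gives 255 min, worse by 66.

Min total: 189 min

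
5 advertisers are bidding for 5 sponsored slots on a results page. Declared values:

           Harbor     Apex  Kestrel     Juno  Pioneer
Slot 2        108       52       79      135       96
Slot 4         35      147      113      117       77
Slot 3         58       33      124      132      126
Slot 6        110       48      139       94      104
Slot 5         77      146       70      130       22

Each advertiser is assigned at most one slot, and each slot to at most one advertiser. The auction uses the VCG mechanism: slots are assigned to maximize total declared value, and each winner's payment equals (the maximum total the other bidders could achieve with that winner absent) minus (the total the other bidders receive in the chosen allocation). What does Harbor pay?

Efficient allocation: Harbor→Slot 2 ($108), Apex→Slot 4 ($147), Kestrel→Slot 6 ($139), Juno→Slot 5 ($130), Pioneer→Slot 3 ($126); total welfare W = $650.
Harbor receives Slot 2 at value $108, so the others get W − 108 = $542.
Without Harbor: best allocation of the remaining 4 bidders over all 5 slots is Apex→Slot 4 ($147), Kestrel→Slot 6 ($139), Juno→Slot 2 ($135), Pioneer→Slot 3 ($126), total $547.
VCG payment = (others' best without Harbor) − (others' welfare with Harbor) = 547 − 542 = $5.

Harbor pays $5.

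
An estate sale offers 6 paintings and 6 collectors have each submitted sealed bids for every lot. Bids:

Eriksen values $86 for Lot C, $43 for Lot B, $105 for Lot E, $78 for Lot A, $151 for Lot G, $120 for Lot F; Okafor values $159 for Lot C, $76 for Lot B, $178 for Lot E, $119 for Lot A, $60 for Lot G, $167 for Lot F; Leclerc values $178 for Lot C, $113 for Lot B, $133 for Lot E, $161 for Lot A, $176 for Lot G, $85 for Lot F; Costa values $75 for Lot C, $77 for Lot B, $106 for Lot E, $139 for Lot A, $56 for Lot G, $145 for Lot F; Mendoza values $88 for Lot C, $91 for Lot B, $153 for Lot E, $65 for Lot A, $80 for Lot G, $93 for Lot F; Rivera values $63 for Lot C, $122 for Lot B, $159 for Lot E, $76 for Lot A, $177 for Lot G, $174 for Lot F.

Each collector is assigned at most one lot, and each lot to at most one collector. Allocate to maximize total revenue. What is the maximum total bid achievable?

Max total: $911

Optimal: Eriksen→Lot G ($151), Okafor→Lot E ($178), Leclerc→Lot C ($178), Costa→Lot A ($139), Mendoza→Lot B ($91), Rivera→Lot F ($174) — total 151+178+178+139+91+174 = $911.
Swapping Mendoza↔Rivera (Mendoza→Lot F $93, Rivera→Lot B $122) loses 50.
Checked against all permutations: $911 is optimal.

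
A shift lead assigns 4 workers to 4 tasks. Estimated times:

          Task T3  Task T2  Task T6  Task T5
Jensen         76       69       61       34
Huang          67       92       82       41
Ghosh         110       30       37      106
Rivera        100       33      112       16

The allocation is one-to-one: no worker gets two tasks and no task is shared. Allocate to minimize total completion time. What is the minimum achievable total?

This is the linear assignment problem.
Optimal: Jensen→Task T5 (34 min), Huang→Task T3 (67 min), Ghosh→Task T6 (37 min), Rivera→Task T2 (33 min) — total 34+67+37+33 = 171 min.
Min-entry greedy (repeatedly take the single cheapest remaining cell) gives 174 min, worse by 3.

Minimum total: 171 min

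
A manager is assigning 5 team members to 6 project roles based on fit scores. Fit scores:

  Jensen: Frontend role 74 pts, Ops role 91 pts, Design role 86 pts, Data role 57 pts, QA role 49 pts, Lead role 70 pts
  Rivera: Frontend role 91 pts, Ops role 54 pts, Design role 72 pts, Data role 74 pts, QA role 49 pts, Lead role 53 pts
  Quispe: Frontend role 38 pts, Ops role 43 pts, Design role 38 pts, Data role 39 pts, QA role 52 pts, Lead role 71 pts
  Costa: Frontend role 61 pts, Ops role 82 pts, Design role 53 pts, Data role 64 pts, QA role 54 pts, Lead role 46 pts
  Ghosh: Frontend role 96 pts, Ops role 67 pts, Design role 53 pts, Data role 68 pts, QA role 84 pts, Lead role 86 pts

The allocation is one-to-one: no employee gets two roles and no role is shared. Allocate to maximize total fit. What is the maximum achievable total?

Optimal: Jensen→Design role (86 pts), Rivera→Frontend role (91 pts), Quispe→Lead role (71 pts), Costa→Ops role (82 pts), Ghosh→QA role (84 pts) — total 86+91+71+82+84 = 414 pts.
Max-entry greedy (repeatedly take the single best remaining cell) gives 386 pts, worse by 28.
Swapping Rivera↔Costa (Rivera→Ops role 54 pts, Costa→Frontend role 61 pts) loses 58.

Maximum total: 414 pts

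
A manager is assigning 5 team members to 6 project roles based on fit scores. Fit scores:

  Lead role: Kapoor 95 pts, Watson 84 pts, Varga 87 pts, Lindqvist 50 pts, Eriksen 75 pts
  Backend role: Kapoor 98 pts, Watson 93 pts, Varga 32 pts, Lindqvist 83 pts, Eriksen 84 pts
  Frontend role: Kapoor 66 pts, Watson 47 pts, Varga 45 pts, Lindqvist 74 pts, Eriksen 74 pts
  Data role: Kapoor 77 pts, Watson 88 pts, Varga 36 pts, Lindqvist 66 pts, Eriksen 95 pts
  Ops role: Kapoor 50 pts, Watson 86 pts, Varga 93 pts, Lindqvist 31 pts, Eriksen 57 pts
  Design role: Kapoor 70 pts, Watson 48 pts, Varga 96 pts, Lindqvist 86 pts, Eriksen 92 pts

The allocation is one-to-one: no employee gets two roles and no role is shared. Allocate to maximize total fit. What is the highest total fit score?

Max total: 462 pts

Optimal: Kapoor→Lead role (95 pts), Watson→Backend role (93 pts), Varga→Ops role (93 pts), Lindqvist→Design role (86 pts), Eriksen→Data role (95 pts) — total 95+93+93+86+95 = 462 pts.
Max-entry greedy (repeatedly take the single best remaining cell) gives 449 pts, worse by 13.
Next-best assignment: Kapoor→Backend role, Watson→Lead role, Varga→Ops role, Lindqvist→Design role, Eriksen→Data role = 456 pts.
No other one-to-one assignment exceeds 462 pts.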